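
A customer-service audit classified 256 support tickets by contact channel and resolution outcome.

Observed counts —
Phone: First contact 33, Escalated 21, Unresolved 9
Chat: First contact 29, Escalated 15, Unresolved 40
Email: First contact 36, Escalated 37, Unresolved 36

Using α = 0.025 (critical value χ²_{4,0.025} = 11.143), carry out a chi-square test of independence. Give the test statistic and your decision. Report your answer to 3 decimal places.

Row totals: 63, 84, 109. Column totals: 98, 73, 85. Grand total N = 256.
Expected counts (row total × column total / N):
  Phone, First contact: 63×98/256 = 24.1172
  Phone, Escalated: 63×73/256 = 17.9648
  Phone, Unresolved: 63×85/256 = 20.9180
  Chat, First contact: 84×98/256 = 32.1562
  Chat, Escalated: 84×73/256 = 23.9531
  Chat, Unresolved: 84×85/256 = 27.8906
  Email, First contact: 109×98/256 = 41.7266
  Email, Escalated: 109×73/256 = 31.0820
  Email, Unresolved: 109×85/256 = 36.1914
Contributions (O − E)²/E:
  (33 − 24.1172)²/24.1172 = 3.2717
  (21 − 17.9648)²/17.9648 = 0.5128
  (9 − 20.9180)²/20.9180 = 6.7903
  (29 − 32.1562)²/32.1562 = 0.3098
  (15 − 23.9531)²/23.9531 = 3.3465
  (40 − 27.8906)²/27.8906 = 5.2576
  (36 − 41.7266)²/41.7266 = 0.7859
  (37 − 31.0820)²/31.0820 = 1.1268
  (36 − 36.1914)²/36.1914 = 0.0010
χ² = 3.2717 + 0.5128 + 6.7903 + 0.3098 + 3.3465 + 5.2576 + 0.7859 + 1.1268 + 0.0010 = 21.402
df = (3−1)(3−1) = 4. Since 21.402 > 11.143, reject the null hypothesis of independence at α = 0.025.

21.402; reject H₀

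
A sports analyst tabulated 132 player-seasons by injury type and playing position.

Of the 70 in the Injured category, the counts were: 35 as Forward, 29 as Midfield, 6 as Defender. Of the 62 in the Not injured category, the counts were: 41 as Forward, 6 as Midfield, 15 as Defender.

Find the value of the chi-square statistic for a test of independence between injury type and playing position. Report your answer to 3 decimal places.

Row totals: 70, 62. Column totals: 76, 35, 21. Grand total N = 132.
Expected counts (row total × column total / N):
  Injured, Forward: 70×76/132 = 40.3030
  Injured, Midfield: 70×35/132 = 18.5606
  Injured, Defender: 70×21/132 = 11.1364
  Not injured, Forward: 62×76/132 = 35.6970
  Not injured, Midfield: 62×35/132 = 16.4394
  Not injured, Defender: 62×21/132 = 9.8636
Contributions (O − E)²/E:
  (35 − 40.3030)²/40.3030 = 0.6978
  (29 − 18.5606)²/18.5606 = 5.8716
  (6 − 11.1364)²/11.1364 = 2.3690
  (41 − 35.6970)²/35.6970 = 0.7878
  (6 − 16.4394)²/16.4394 = 6.6293
  (15 − 9.8636)²/9.8636 = 2.6747
χ² = 0.6978 + 5.8716 + 2.3690 + 0.7878 + 6.6293 + 2.6747 = 19.030

19.030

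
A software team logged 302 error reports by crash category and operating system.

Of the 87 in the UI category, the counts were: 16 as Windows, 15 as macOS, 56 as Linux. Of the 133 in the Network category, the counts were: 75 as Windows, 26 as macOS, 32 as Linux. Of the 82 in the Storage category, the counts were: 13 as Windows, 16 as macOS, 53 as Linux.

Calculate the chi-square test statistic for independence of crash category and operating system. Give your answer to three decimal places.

59.582

Row totals: 87, 133, 82. Column totals: 104, 57, 141. Grand total N = 302.
Expected counts (row total × column total / N):
  UI, Windows: 87×104/302 = 29.9603
  UI, macOS: 87×57/302 = 16.4205
  UI, Linux: 87×141/302 = 40.6192
  Network, Windows: 133×104/302 = 45.8013
  Network, macOS: 133×57/302 = 25.1026
  Network, Linux: 133×141/302 = 62.0960
  Storage, Windows: 82×104/302 = 28.2384
  Storage, macOS: 82×57/302 = 15.4768
  Storage, Linux: 82×141/302 = 38.2848
Contributions (O − E)²/E:
  (16 − 29.9603)²/29.9603 = 6.5049
  (15 − 16.4205)²/16.4205 = 0.1229
  (56 − 40.6192)²/40.6192 = 5.8241
  (75 − 45.8013)²/45.8013 = 18.6144
  (26 − 25.1026)²/25.1026 = 0.0321
  (32 − 62.0960)²/62.0960 = 14.5866
  (13 − 28.2384)²/28.2384 = 8.2232
  (16 − 15.4768)²/15.4768 = 0.0177
  (53 − 38.2848)²/38.2848 = 5.6560
χ² = 6.5049 + 0.1229 + 5.8241 + 18.6144 + 0.0321 + 14.5866 + 8.2232 + 0.0177 + 5.6560 = 59.582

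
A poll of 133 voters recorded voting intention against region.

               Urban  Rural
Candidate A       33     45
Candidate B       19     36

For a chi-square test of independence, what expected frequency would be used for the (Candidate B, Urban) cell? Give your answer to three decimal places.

21.504

Row total (Candidate B) = 55; column total (Urban) = 52; grand total N = 133.
Expected count = (row total × column total) / N = 55 × 52 / 133 = 21.504.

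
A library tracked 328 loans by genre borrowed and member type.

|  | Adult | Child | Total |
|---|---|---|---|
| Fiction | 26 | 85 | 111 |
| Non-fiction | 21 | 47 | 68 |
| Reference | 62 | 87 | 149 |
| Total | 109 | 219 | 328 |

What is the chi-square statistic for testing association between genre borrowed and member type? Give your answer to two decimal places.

Grand total N = 328.
Expected counts (row total × column total / N):
  Fiction, Adult: 111×109/328 = 36.887
  Fiction, Child: 111×219/328 = 74.113
  Non-fiction, Adult: 68×109/328 = 22.598
  Non-fiction, Child: 68×219/328 = 45.402
  Reference, Adult: 149×109/328 = 49.515
  Reference, Child: 149×219/328 = 99.485
Contributions (O − E)²/E:
  (26 − 36.887)²/36.887 = 3.2132
  (85 − 74.113)²/74.113 = 1.5993
  (21 − 22.598)²/22.598 = 0.1130
  (47 − 45.402)²/45.402 = 0.0562
  (62 − 49.515)²/49.515 = 3.1480
  (87 − 99.485)²/99.485 = 1.5668
χ² = 3.2132 + 1.5993 + 0.1130 + 0.0562 + 3.1480 + 1.5668 = 9.70

9.70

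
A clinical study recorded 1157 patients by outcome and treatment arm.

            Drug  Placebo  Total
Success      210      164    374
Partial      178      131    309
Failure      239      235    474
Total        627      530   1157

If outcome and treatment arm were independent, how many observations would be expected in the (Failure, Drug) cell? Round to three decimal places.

Row total (Failure) = 474; column total (Drug) = 627; grand total N = 1157.
Expected count = (row total × column total) / N = 474 × 627 / 1157 = 256.869.

256.869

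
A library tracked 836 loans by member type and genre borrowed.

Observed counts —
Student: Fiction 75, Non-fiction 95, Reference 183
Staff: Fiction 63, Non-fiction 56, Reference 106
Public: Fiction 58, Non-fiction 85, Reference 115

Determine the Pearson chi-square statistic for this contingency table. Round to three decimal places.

7.684

Row totals: 353, 225, 258. Column totals: 196, 236, 404. Grand total N = 836.
Expected counts (row total × column total / N):
  Student, Fiction: 353×196/836 = 82.7608
  Student, Non-fiction: 353×236/836 = 99.6507
  Student, Reference: 353×404/836 = 170.5885
  Staff, Fiction: 225×196/836 = 52.7512
  Staff, Non-fiction: 225×236/836 = 63.5167
  Staff, Reference: 225×404/836 = 108.7321
  Public, Fiction: 258×196/836 = 60.4880
  Public, Non-fiction: 258×236/836 = 72.8325
  Public, Reference: 258×404/836 = 124.6794
Contributions (O − E)²/E:
  (75 − 82.7608)²/82.7608 = 0.7278
  (95 − 99.6507)²/99.6507 = 0.2170
  (183 − 170.5885)²/170.5885 = 0.9030
  (63 − 52.7512)²/52.7512 = 1.9912
  (56 − 63.5167)²/63.5167 = 0.8895
  (106 − 108.7321)²/108.7321 = 0.0686
  (58 − 60.4880)²/60.4880 = 0.1023
  (85 − 72.8325)²/72.8325 = 2.0327
  (115 − 124.6794)²/124.6794 = 0.7515
χ² = 0.7278 + 0.2170 + 0.9030 + 1.9912 + 0.8895 + 0.0686 + 0.1023 + 2.0327 + 0.7515 = 7.684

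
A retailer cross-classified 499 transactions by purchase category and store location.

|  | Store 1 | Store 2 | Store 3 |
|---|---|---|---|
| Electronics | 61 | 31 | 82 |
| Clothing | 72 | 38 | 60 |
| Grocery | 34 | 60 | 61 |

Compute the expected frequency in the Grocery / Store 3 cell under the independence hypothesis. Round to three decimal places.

63.056

Row total (Grocery) = 155; column total (Store 3) = 203; grand total N = 499.
Expected count = (row total × column total) / N = 155 × 203 / 499 = 63.056.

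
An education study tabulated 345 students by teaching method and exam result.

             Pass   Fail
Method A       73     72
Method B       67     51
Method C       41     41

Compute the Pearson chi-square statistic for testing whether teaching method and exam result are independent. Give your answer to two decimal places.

Row totals: 145, 118, 82. Column totals: 181, 164. Grand total N = 345.
Expected counts (row total × column total / N):
  Method A, Pass: 145×181/345 = 76.072
  Method A, Fail: 145×164/345 = 68.928
  Method B, Pass: 118×181/345 = 61.907
  Method B, Fail: 118×164/345 = 56.093
  Method C, Pass: 82×181/345 = 43.020
  Method C, Fail: 82×164/345 = 38.980
Contributions (O − E)²/E:
  (73 − 76.072)²/76.072 = 0.1241
  (72 − 68.928)²/68.928 = 0.1369
  (67 − 61.907)²/61.907 = 0.4190
  (51 − 56.093)²/56.093 = 0.4624
  (41 − 43.020)²/43.020 = 0.0948
  (41 − 38.980)²/38.980 = 0.1047
χ² = 0.1241 + 0.1369 + 0.4190 + 0.4624 + 0.0948 + 0.1047 = 1.34

1.34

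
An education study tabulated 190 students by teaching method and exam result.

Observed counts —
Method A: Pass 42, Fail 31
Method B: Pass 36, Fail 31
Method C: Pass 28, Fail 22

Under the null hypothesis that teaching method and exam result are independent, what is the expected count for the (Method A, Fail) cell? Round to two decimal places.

Row total (Method A) = 73; column total (Fail) = 84; grand total N = 190.
Expected count = (row total × column total) / N = 73 × 84 / 190 = 32.27.

32.27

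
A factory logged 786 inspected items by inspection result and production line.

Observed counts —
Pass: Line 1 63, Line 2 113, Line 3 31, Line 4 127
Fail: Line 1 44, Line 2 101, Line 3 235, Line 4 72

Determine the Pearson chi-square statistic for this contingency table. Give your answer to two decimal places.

161.63

Row totals: 334, 452. Column totals: 107, 214, 266, 199. Grand total N = 786.
Expected counts (row total × column total / N):
  Pass, Line 1: 334×107/786 = 45.4682
  Pass, Line 2: 334×214/786 = 90.9364
  Pass, Line 3: 334×266/786 = 113.0331
  Pass, Line 4: 334×199/786 = 84.5623
  Fail, Line 1: 452×107/786 = 61.5318
  Fail, Line 2: 452×214/786 = 123.0636
  Fail, Line 3: 452×266/786 = 152.9669
  Fail, Line 4: 452×199/786 = 114.4377
Contributions (O − E)²/E:
  (63 − 45.4682)²/45.4682 = 6.7600
  (113 − 90.9364)²/90.9364 = 5.3532
  (31 − 113.0331)²/113.0331 = 59.5350
  (127 − 84.5623)²/84.5623 = 21.2974
  (44 − 61.5318)²/61.5318 = 4.9952
  (101 − 123.0636)²/123.0636 = 3.9557
  (235 − 152.9669)²/152.9669 = 43.9927
  (72 − 114.4377)²/114.4377 = 15.7375
χ² = 6.7600 + 5.3532 + 59.5350 + 21.2974 + 4.9952 + 3.9557 + 43.9927 + 15.7375 = 161.63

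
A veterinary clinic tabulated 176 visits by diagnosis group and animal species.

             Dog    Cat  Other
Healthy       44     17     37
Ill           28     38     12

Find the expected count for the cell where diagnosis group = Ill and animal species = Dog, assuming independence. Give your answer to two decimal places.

Row total (Ill) = 78; column total (Dog) = 72; grand total N = 176.
Expected count = (row total × column total) / N = 78 × 72 / 176 = 31.91.

31.91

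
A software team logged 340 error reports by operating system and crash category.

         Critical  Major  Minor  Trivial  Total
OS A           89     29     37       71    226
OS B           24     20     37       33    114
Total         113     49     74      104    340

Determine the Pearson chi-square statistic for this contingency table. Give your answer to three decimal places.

Grand total N = 340.
Expected counts (row total × column total / N):
  OS A, Critical: 226×113/340 = 75.1118
  OS A, Major: 226×49/340 = 32.5706
  OS A, Minor: 226×74/340 = 49.1882
  OS A, Trivial: 226×104/340 = 69.1294
  OS B, Critical: 114×113/340 = 37.8882
  OS B, Major: 114×49/340 = 16.4294
  OS B, Minor: 114×74/340 = 24.8118
  OS B, Trivial: 114×104/340 = 34.8706
Contributions (O − E)²/E:
  (89 − 75.1118)²/75.1118 = 2.5679
  (29 − 32.5706)²/32.5706 = 0.3914
  (37 − 49.1882)²/49.1882 = 3.0201
  (71 − 69.1294)²/69.1294 = 0.0506
  (24 − 37.8882)²/37.8882 = 5.0908
  (20 − 16.4294)²/16.4294 = 0.7760
  (37 − 24.8118)²/24.8118 = 5.9872
  (33 − 34.8706)²/34.8706 = 0.1003
χ² = 2.5679 + 0.3914 + 3.0201 + 0.0506 + 5.0908 + 0.7760 + 5.9872 + 0.1003 = 17.984

17.984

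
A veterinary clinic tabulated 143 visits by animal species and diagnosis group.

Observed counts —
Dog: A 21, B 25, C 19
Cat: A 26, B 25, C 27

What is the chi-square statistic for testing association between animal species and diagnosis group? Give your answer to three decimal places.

0.748

Row totals: 65, 78. Column totals: 47, 50, 46. Grand total N = 143.
Expected counts (row total × column total / N):
  Dog, A: 65×47/143 = 21.3636
  Dog, B: 65×50/143 = 22.7273
  Dog, C: 65×46/143 = 20.9091
  Cat, A: 78×47/143 = 25.6364
  Cat, B: 78×50/143 = 27.2727
  Cat, C: 78×46/143 = 25.0909
Contributions (O − E)²/E:
  (21 − 21.3636)²/21.3636 = 0.0062
  (25 − 22.7273)²/22.7273 = 0.2273
  (19 − 20.9091)²/20.9091 = 0.1743
  (26 − 25.6364)²/25.6364 = 0.0052
  (25 − 27.2727)²/27.2727 = 0.1894
  (27 − 25.0909)²/25.0909 = 0.1453
χ² = 0.0062 + 0.2273 + 0.1743 + 0.0052 + 0.1894 + 0.1453 = 0.748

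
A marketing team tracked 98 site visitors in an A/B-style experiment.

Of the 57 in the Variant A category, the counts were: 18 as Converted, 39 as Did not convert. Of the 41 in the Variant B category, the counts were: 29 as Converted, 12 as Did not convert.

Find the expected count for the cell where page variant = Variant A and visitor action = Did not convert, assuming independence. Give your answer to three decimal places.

29.663

Row total (Variant A) = 57; column total (Did not convert) = 51; grand total N = 98.
Expected count = (row total × column total) / N = 57 × 51 / 98 = 29.663.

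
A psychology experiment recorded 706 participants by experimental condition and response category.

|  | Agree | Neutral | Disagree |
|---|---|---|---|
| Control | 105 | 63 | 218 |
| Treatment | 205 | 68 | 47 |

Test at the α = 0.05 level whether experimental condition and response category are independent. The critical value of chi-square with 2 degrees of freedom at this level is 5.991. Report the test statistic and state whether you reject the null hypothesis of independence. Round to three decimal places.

137.827; reject H₀

Row totals: 386, 320. Column totals: 310, 131, 265. Grand total N = 706.
Expected counts (row total × column total / N):
  Control, Agree: 386×310/706 = 169.4901
  Control, Neutral: 386×131/706 = 71.6232
  Control, Disagree: 386×265/706 = 144.8867
  Treatment, Agree: 320×310/706 = 140.5099
  Treatment, Neutral: 320×131/706 = 59.3768
  Treatment, Disagree: 320×265/706 = 120.1133
Contributions (O − E)²/E:
  (105 − 169.4901)²/169.4901 = 24.5381
  (63 − 71.6232)²/71.6232 = 1.0382
  (218 − 144.8867)²/144.8867 = 36.8947
  (205 − 140.5099)²/140.5099 = 29.5991
  (68 − 59.3768)²/59.3768 = 1.2523
  (47 − 120.1133)²/120.1133 = 44.5043
χ² = 24.5381 + 1.0382 + 36.8947 + 29.5991 + 1.2523 + 44.5043 = 137.827
df = (2−1)(3−1) = 2. Since 137.827 > 5.991, reject the null hypothesis of independence at α = 0.05.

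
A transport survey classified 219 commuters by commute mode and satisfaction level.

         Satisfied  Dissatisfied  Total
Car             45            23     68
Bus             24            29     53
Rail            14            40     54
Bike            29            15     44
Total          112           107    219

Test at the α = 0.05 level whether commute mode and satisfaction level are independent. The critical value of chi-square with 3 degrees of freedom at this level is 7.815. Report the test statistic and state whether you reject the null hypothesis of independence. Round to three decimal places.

24.461; reject H₀

Grand total N = 219.
Expected counts (row total × column total / N):
  Car, Satisfied: 68×112/219 = 34.7763
  Car, Dissatisfied: 68×107/219 = 33.2237
  Bus, Satisfied: 53×112/219 = 27.1050
  Bus, Dissatisfied: 53×107/219 = 25.8950
  Rail, Satisfied: 54×112/219 = 27.6164
  Rail, Dissatisfied: 54×107/219 = 26.3836
  Bike, Satisfied: 44×112/219 = 22.5023
  Bike, Dissatisfied: 44×107/219 = 21.4977
Contributions (O − E)²/E:
  (45 − 34.7763)²/34.7763 = 3.0056
  (23 − 33.2237)²/33.2237 = 3.1461
  (24 − 27.1050)²/27.1050 = 0.3557
  (29 − 25.8950)²/25.8950 = 0.3723
  (14 − 27.6164)²/27.6164 = 6.7136
  (40 − 26.3836)²/26.3836 = 7.0273
  (29 − 22.5023)²/22.5023 = 1.8763
  (15 − 21.4977)²/21.4977 = 1.9639
χ² = 3.0056 + 3.1461 + 0.3557 + 0.3723 + 6.7136 + 7.0273 + 1.8763 + 1.9639 = 24.461
df = (4−1)(2−1) = 3. Since 24.461 > 7.815, reject the null hypothesis of independence at α = 0.05.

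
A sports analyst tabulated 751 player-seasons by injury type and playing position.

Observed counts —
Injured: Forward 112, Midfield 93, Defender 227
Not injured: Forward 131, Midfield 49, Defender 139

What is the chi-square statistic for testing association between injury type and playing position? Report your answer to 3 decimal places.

19.722

Row totals: 432, 319. Column totals: 243, 142, 366. Grand total N = 751.
Expected counts (row total × column total / N):
  Injured, Forward: 432×243/751 = 139.7816
  Injured, Midfield: 432×142/751 = 81.6831
  Injured, Defender: 432×366/751 = 210.5353
  Not injured, Forward: 319×243/751 = 103.2184
  Not injured, Midfield: 319×142/751 = 60.3169
  Not injured, Defender: 319×366/751 = 155.4647
Contributions (O − E)²/E:
  (112 − 139.7816)²/139.7816 = 5.5216
  (93 − 81.6831)²/81.6831 = 1.5679
  (227 − 210.5353)²/210.5353 = 1.2876
  (131 − 103.2184)²/103.2184 = 7.4775
  (49 − 60.3169)²/60.3169 = 2.1233
  (139 − 155.4647)²/155.4647 = 1.7437
χ² = 5.5216 + 1.5679 + 1.2876 + 7.4775 + 2.1233 + 1.7437 = 19.722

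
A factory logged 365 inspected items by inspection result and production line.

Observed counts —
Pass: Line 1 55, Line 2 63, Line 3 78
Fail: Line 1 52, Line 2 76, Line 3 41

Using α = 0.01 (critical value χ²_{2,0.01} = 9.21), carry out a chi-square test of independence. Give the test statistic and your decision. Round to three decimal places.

10.866; reject H₀

Row totals: 196, 169. Column totals: 107, 139, 119. Grand total N = 365.
Expected counts (row total × column total / N):
  Pass, Line 1: 196×107/365 = 57.4575
  Pass, Line 2: 196×139/365 = 74.6411
  Pass, Line 3: 196×119/365 = 63.9014
  Fail, Line 1: 169×107/365 = 49.5425
  Fail, Line 2: 169×139/365 = 64.3589
  Fail, Line 3: 169×119/365 = 55.0986
Contributions (O − E)²/E:
  (55 − 57.4575)²/57.4575 = 0.1051
  (63 − 74.6411)²/74.6411 = 1.8156
  (78 − 63.9014)²/63.9014 = 3.1106
  (52 − 49.5425)²/49.5425 = 0.1219
  (76 − 64.3589)²/64.3589 = 2.1056
  (41 − 55.0986)²/55.0986 = 3.6075
χ² = 0.1051 + 1.8156 + 3.1106 + 0.1219 + 2.1056 + 3.6075 = 10.866
df = (2−1)(3−1) = 2. Since 10.866 > 9.21, reject the null hypothesis of independence at α = 0.01.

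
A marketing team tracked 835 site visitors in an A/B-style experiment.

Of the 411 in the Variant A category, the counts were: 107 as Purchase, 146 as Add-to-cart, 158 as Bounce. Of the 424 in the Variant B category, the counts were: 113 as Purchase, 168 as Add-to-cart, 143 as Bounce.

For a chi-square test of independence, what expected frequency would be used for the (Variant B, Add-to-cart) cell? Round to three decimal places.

Row total (Variant B) = 424; column total (Add-to-cart) = 314; grand total N = 835.
Expected count = (row total × column total) / N = 424 × 314 / 835 = 159.444.

159.444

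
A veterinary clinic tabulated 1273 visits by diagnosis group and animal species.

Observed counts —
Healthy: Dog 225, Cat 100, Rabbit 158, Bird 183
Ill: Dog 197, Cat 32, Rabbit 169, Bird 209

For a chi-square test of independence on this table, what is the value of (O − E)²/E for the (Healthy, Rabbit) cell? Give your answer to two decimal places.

Row total (Healthy) = 666; column total (Rabbit) = 327; N = 1273.
Expected count E = 666 × 327 / 1273 = 171.078.
Contribution = (O − E)²/E = (158 − 171.078)² / 171.078 = 1.00.

1.00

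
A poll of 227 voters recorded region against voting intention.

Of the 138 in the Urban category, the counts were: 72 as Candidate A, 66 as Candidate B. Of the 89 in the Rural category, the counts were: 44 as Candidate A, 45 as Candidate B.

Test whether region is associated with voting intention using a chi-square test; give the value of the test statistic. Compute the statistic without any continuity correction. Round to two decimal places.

0.16

Row totals: 138, 89. Column totals: 116, 111. Grand total N = 227.
Expected counts (row total × column total / N):
  Urban, Candidate A: 138×116/227 = 70.520
  Urban, Candidate B: 138×111/227 = 67.480
  Rural, Candidate A: 89×116/227 = 45.480
  Rural, Candidate B: 89×111/227 = 43.520
Contributions (O − E)²/E:
  (72 − 70.520)²/70.520 = 0.0311
  (66 − 67.480)²/67.480 = 0.0325
  (44 − 45.480)²/45.480 = 0.0482
  (45 − 43.520)²/43.520 = 0.0503
χ² = 0.0311 + 0.0325 + 0.0482 + 0.0503 = 0.16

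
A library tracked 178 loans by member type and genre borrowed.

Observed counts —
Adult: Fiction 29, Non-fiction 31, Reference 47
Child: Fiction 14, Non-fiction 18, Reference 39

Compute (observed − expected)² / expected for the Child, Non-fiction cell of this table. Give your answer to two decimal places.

Row total (Child) = 71; column total (Non-fiction) = 49; N = 178.
Expected count E = 71 × 49 / 178 = 19.545.
Contribution = (O − E)²/E = (18 − 19.545)² / 19.545 = 0.12.

0.12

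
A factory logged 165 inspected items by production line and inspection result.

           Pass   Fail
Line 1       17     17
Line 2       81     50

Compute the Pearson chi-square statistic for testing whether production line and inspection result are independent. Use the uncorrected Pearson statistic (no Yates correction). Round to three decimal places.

1.567

Row totals: 34, 131. Column totals: 98, 67. Grand total N = 165.
Expected counts (row total × column total / N):
  Line 1, Pass: 34×98/165 = 20.1939
  Line 1, Fail: 34×67/165 = 13.8061
  Line 2, Pass: 131×98/165 = 77.8061
  Line 2, Fail: 131×67/165 = 53.1939
Contributions (O − E)²/E:
  (17 − 20.1939)²/20.1939 = 0.5052
  (17 − 13.8061)²/13.8061 = 0.7389
  (81 − 77.8061)²/77.8061 = 0.1311
  (50 − 53.1939)²/53.1939 = 0.1918
χ² = 0.5052 + 0.7389 + 0.1311 + 0.1918 = 1.567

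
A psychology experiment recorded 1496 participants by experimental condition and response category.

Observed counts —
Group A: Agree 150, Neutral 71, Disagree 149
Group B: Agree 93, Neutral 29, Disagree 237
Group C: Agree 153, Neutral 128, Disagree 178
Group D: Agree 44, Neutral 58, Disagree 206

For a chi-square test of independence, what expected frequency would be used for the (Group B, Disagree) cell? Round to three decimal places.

184.779

Row total (Group B) = 359; column total (Disagree) = 770; grand total N = 1496.
Expected count = (row total × column total) / N = 359 × 770 / 1496 = 184.779.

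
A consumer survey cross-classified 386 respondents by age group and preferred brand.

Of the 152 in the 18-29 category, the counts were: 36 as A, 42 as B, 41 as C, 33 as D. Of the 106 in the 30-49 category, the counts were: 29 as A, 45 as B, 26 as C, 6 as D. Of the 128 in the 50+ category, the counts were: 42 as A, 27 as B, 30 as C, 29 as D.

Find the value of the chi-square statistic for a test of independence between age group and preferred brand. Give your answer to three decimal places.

23.619

Row totals: 152, 106, 128. Column totals: 107, 114, 97, 68. Grand total N = 386.
Expected counts (row total × column total / N):
  18-29, A: 152×107/386 = 42.1347
  18-29, B: 152×114/386 = 44.8912
  18-29, C: 152×97/386 = 38.1969
  18-29, D: 152×68/386 = 26.7772
  30-49, A: 106×107/386 = 29.3834
  30-49, B: 106×114/386 = 31.3057
  30-49, C: 106×97/386 = 26.6373
  30-49, D: 106×68/386 = 18.6736
  50+, A: 128×107/386 = 35.4819
  50+, B: 128×114/386 = 37.8031
  50+, C: 128×97/386 = 32.1658
  50+, D: 128×68/386 = 22.5492
Contributions (O − E)²/E:
  (36 − 42.1347)²/42.1347 = 0.8932
  (42 − 44.8912)²/44.8912 = 0.1862
  (41 − 38.1969)²/38.1969 = 0.2057
  (33 − 26.7772)²/26.7772 = 1.4461
  (29 − 29.3834)²/29.3834 = 0.0050
  (45 − 31.3057)²/31.3057 = 5.9904
  (26 − 26.6373)²/26.6373 = 0.0152
  (6 − 18.6736)²/18.6736 = 8.6015
  (42 − 35.4819)²/35.4819 = 1.1974
  (27 − 37.8031)²/37.8031 = 3.0872
  (30 − 32.1658)²/32.1658 = 0.1458
  (29 − 22.5492)²/22.5492 = 1.8454
χ² = 0.8932 + 0.1862 + 0.2057 + 1.4461 + 0.0050 + 5.9904 + 0.0152 + 8.6015 + 1.1974 + 3.0872 + 0.1458 + 1.8454 = 23.619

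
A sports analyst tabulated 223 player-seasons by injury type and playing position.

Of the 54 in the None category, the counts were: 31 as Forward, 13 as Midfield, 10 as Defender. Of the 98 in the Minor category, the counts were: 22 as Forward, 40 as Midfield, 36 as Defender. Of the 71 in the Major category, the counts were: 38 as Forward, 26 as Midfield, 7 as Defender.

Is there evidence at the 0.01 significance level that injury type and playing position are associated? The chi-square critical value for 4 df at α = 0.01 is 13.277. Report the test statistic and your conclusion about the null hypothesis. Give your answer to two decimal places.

Row totals: 54, 98, 71. Column totals: 91, 79, 53. Grand total N = 223.
Expected counts (row total × column total / N):
  None, Forward: 54×91/223 = 22.036
  None, Midfield: 54×79/223 = 19.130
  None, Defender: 54×53/223 = 12.834
  Minor, Forward: 98×91/223 = 39.991
  Minor, Midfield: 98×79/223 = 34.717
  Minor, Defender: 98×53/223 = 23.291
  Major, Forward: 71×91/223 = 28.973
  Major, Midfield: 71×79/223 = 25.152
  Major, Defender: 71×53/223 = 16.874
Contributions (O − E)²/E:
  (31 − 22.036)²/22.036 = 3.6465
  (13 − 19.130)²/19.130 = 1.9643
  (10 − 12.834)²/12.834 = 0.6258
  (22 − 39.991)²/39.991 = 8.0937
  (40 − 34.717)²/34.717 = 0.8039
  (36 − 23.291)²/23.291 = 6.9348
  (38 − 28.973)²/28.973 = 2.8125
  (26 − 25.152)²/25.152 = 0.0286
  (7 − 16.874)²/16.874 = 5.7779
χ² = 3.6465 + 1.9643 + 0.6258 + 8.0937 + 0.8039 + 6.9348 + 2.8125 + 0.0286 + 5.7779 = 30.69
df = (3−1)(3−1) = 4. Since 30.69 > 13.277, reject the null hypothesis of independence at α = 0.01.

30.69; reject H₀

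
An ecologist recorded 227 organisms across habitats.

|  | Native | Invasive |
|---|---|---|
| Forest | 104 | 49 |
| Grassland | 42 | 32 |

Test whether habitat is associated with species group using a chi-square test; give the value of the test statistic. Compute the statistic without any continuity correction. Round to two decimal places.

Row totals: 153, 74. Column totals: 146, 81. Grand total N = 227.
Expected counts (row total × column total / N):
  Forest, Native: 153×146/227 = 98.405
  Forest, Invasive: 153×81/227 = 54.595
  Grassland, Native: 74×146/227 = 47.595
  Grassland, Invasive: 74×81/227 = 26.405
Contributions (O − E)²/E:
  (104 − 98.405)²/98.405 = 0.3181
  (49 − 54.595)²/54.595 = 0.5734
  (42 − 47.595)²/47.595 = 0.6577
  (32 − 26.405)²/26.405 = 1.1855
χ² = 0.3181 + 0.5734 + 0.6577 + 1.1855 = 2.73

2.73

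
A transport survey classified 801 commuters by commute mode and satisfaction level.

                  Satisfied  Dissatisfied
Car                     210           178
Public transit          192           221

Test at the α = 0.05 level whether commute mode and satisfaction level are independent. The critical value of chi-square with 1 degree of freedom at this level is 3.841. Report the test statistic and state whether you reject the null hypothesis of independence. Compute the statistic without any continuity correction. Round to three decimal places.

4.664; reject H₀

Row totals: 388, 413. Column totals: 402, 399. Grand total N = 801.
Expected counts (row total × column total / N):
  Car, Satisfied: 388×402/801 = 194.7266
  Car, Dissatisfied: 388×399/801 = 193.2734
  Public transit, Satisfied: 413×402/801 = 207.2734
  Public transit, Dissatisfied: 413×399/801 = 205.7266
Contributions (O − E)²/E:
  (210 − 194.7266)²/194.7266 = 1.1980
  (178 − 193.2734)²/193.2734 = 1.2070
  (192 − 207.2734)²/207.2734 = 1.1255
  (221 − 205.7266)²/205.7266 = 1.1339
χ² = 1.1980 + 1.2070 + 1.1255 + 1.1339 = 4.664
df = (2−1)(2−1) = 1. Since 4.664 > 3.841, reject the null hypothesis of independence at α = 0.05.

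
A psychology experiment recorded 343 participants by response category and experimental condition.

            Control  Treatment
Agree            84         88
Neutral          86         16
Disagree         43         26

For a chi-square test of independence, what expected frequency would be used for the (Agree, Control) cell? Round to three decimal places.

106.810

Row total (Agree) = 172; column total (Control) = 213; grand total N = 343.
Expected count = (row total × column total) / N = 172 × 213 / 343 = 106.810.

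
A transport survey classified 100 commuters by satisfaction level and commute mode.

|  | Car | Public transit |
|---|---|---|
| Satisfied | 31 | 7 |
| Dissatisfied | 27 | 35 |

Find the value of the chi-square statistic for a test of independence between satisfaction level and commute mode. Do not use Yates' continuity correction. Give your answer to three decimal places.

13.988

Row totals: 38, 62. Column totals: 58, 42. Grand total N = 100.
Expected counts (row total × column total / N):
  Satisfied, Car: 38×58/100 = 22.0400
  Satisfied, Public transit: 38×42/100 = 15.9600
  Dissatisfied, Car: 62×58/100 = 35.9600
  Dissatisfied, Public transit: 62×42/100 = 26.0400
Contributions (O − E)²/E:
  (31 − 22.0400)²/22.0400 = 3.6425
  (7 − 15.9600)²/15.9600 = 5.0302
  (27 − 35.9600)²/35.9600 = 2.2325
  (35 − 26.0400)²/26.0400 = 3.0830
χ² = 3.6425 + 5.0302 + 2.2325 + 3.0830 = 13.988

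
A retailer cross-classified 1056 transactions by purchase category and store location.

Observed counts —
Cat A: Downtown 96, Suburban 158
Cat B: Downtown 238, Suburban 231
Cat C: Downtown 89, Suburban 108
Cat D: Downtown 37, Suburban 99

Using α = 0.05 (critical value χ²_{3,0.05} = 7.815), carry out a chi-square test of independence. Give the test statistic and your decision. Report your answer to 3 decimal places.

28.290; reject H₀

Row totals: 254, 469, 197, 136. Column totals: 460, 596. Grand total N = 1056.
Expected counts (row total × column total / N):
  Cat A, Downtown: 254×460/1056 = 110.6439
  Cat A, Suburban: 254×596/1056 = 143.3561
  Cat B, Downtown: 469×460/1056 = 204.2992
  Cat B, Suburban: 469×596/1056 = 264.7008
  Cat C, Downtown: 197×460/1056 = 85.8144
  Cat C, Suburban: 197×596/1056 = 111.1856
  Cat D, Downtown: 136×460/1056 = 59.2424
  Cat D, Suburban: 136×596/1056 = 76.7576
Contributions (O − E)²/E:
  (96 − 110.6439)²/110.6439 = 1.9381
  (158 − 143.3561)²/143.3561 = 1.4959
  (238 − 204.2992)²/204.2992 = 5.5592
  (231 − 264.7008)²/264.7008 = 4.2907
  (89 − 85.8144)²/85.8144 = 0.1183
  (108 − 111.1856)²/111.1856 = 0.0913
  (37 − 59.2424)²/59.2424 = 8.3508
  (99 − 76.7576)²/76.7576 = 6.4453
χ² = 1.9381 + 1.4959 + 5.5592 + 4.2907 + 0.1183 + 0.0913 + 8.3508 + 6.4453 = 28.290
df = (4−1)(2−1) = 3. Since 28.290 > 7.815, reject the null hypothesis of independence at α = 0.05.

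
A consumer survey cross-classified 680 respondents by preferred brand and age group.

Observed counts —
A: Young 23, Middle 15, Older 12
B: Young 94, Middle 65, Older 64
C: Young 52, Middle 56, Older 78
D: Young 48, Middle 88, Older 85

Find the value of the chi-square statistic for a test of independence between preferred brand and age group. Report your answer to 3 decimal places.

Row totals: 50, 223, 186, 221. Column totals: 217, 224, 239. Grand total N = 680.
Expected counts (row total × column total / N):
  A, Young: 50×217/680 = 15.9559
  A, Middle: 50×224/680 = 16.4706
  A, Older: 50×239/680 = 17.5735
  B, Young: 223×217/680 = 71.1632
  B, Middle: 223×224/680 = 73.4588
  B, Older: 223×239/680 = 78.3779
  C, Young: 186×217/680 = 59.3559
  C, Middle: 186×224/680 = 61.2706
  C, Older: 186×239/680 = 65.3735
  D, Young: 221×217/680 = 70.5250
  D, Middle: 221×224/680 = 72.8000
  D, Older: 221×239/680 = 77.6750
Contributions (O − E)²/E:
  (23 − 15.9559)²/15.9559 = 3.1098
  (15 − 16.4706)²/16.4706 = 0.1313
  (12 − 17.5735)²/17.5735 = 1.7677
  (94 − 71.1632)²/71.1632 = 7.3285
  (65 − 73.4588)²/73.4588 = 0.9740
  (64 − 78.3779)²/78.3779 = 2.6375
  (52 − 59.3559)²/59.3559 = 0.9116
  (56 − 61.2706)²/61.2706 = 0.4534
  (78 − 65.3735)²/65.3735 = 2.4387
  (48 − 70.5250)²/70.5250 = 7.1943
  (88 − 72.8000)²/72.8000 = 3.1736
  (85 − 77.6750)²/77.6750 = 0.6908
χ² = 3.1098 + 0.1313 + 1.7677 + 7.3285 + 0.9740 + 2.6375 + 0.9116 + 0.4534 + 2.4387 + 7.1943 + 3.1736 + 0.6908 = 30.811

30.811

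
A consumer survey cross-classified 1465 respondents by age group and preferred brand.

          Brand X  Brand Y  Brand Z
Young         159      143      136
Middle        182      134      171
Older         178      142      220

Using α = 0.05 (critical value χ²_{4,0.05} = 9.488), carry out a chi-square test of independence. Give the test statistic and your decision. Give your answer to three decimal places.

Row totals: 438, 487, 540. Column totals: 519, 419, 527. Grand total N = 1465.
Expected counts (row total × column total / N):
  Young, Brand X: 438×519/1465 = 155.1686
  Young, Brand Y: 438×419/1465 = 125.2710
  Young, Brand Z: 438×527/1465 = 157.5604
  Middle, Brand X: 487×519/1465 = 172.5276
  Middle, Brand Y: 487×419/1465 = 139.2853
  Middle, Brand Z: 487×527/1465 = 175.1870
  Older, Brand X: 540×519/1465 = 191.3038
  Older, Brand Y: 540×419/1465 = 154.4437
  Older, Brand Z: 540×527/1465 = 194.2526
Contributions (O − E)²/E:
  (159 − 155.1686)²/155.1686 = 0.0946
  (143 − 125.2710)²/125.2710 = 2.5091
  (136 − 157.5604)²/157.5604 = 2.9503
  (182 − 172.5276)²/172.5276 = 0.5201
  (134 − 139.2853)²/139.2853 = 0.2006
  (171 − 175.1870)²/175.1870 = 0.1001
  (178 − 191.3038)²/191.3038 = 0.9252
  (142 − 154.4437)²/154.4437 = 1.0026
  (220 − 194.2526)²/194.2526 = 3.4127
χ² = 0.0946 + 2.5091 + 2.9503 + 0.5201 + 0.2006 + 0.1001 + 0.9252 + 1.0026 + 3.4127 = 11.715
df = (3−1)(3−1) = 4. Since 11.715 > 9.488, reject the null hypothesis of independence at α = 0.05.

11.715; reject H₀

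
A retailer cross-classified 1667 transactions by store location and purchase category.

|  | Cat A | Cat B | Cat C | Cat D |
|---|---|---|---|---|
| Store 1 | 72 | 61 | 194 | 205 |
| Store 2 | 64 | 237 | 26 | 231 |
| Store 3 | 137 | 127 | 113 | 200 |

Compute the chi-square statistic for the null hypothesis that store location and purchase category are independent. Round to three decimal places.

278.254

Row totals: 532, 558, 577. Column totals: 273, 425, 333, 636. Grand total N = 1667.
Expected counts (row total × column total / N):
  Store 1, Cat A: 532×273/1667 = 87.1242
  Store 1, Cat B: 532×425/1667 = 135.6329
  Store 1, Cat C: 532×333/1667 = 106.2723
  Store 1, Cat D: 532×636/1667 = 202.9706
  Store 2, Cat A: 558×273/1667 = 91.3821
  Store 2, Cat B: 558×425/1667 = 142.2615
  Store 2, Cat C: 558×333/1667 = 111.4661
  Store 2, Cat D: 558×636/1667 = 212.8902
  Store 3, Cat A: 577×273/1667 = 94.4937
  Store 3, Cat B: 577×425/1667 = 147.1056
  Store 3, Cat C: 577×333/1667 = 115.2615
  Store 3, Cat D: 577×636/1667 = 220.1392
Contributions (O − E)²/E:
  (72 − 87.1242)²/87.1242 = 2.6255
  (61 − 135.6329)²/135.6329 = 41.0672
  (194 − 106.2723)²/106.2723 = 72.4191
  (205 − 202.9706)²/202.9706 = 0.0203
  (64 − 91.3821)²/91.3821 = 8.2049
  (237 − 142.2615)²/142.2615 = 63.0907
  (26 − 111.4661)²/111.4661 = 65.5307
  (231 − 212.8902)²/212.8902 = 1.5405
  (137 − 94.4937)²/94.4937 = 19.1207
  (127 − 147.1056)²/147.1056 = 2.7479
  (113 − 115.2615)²/115.2615 = 0.0444
  (200 − 220.1392)²/220.1392 = 1.8424
χ² = 2.6255 + 41.0672 + 72.4191 + 0.0203 + 8.2049 + 63.0907 + 65.5307 + 1.5405 + 19.1207 + 2.7479 + 0.0444 + 1.8424 = 278.254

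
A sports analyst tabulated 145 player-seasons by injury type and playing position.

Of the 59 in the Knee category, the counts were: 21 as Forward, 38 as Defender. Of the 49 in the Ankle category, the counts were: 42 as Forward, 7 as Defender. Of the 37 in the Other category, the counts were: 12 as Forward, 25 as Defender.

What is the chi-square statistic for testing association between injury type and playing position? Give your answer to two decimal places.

Row totals: 59, 49, 37. Column totals: 75, 70. Grand total N = 145.
Expected counts (row total × column total / N):
  Knee, Forward: 59×75/145 = 30.517
  Knee, Defender: 59×70/145 = 28.483
  Ankle, Forward: 49×75/145 = 25.345
  Ankle, Defender: 49×70/145 = 23.655
  Other, Forward: 37×75/145 = 19.138
  Other, Defender: 37×70/145 = 17.862
Contributions (O − E)²/E:
  (21 − 30.517)²/30.517 = 2.9680
  (38 − 28.483)²/28.483 = 3.1799
  (42 − 25.345)²/25.345 = 10.9445
  (7 − 23.655)²/23.655 = 11.7264
  (12 − 19.138)²/19.138 = 2.6623
  (25 − 17.862)²/17.862 = 2.8525
χ² = 2.9680 + 3.1799 + 10.9445 + 11.7264 + 2.6623 + 2.8525 = 34.33

34.33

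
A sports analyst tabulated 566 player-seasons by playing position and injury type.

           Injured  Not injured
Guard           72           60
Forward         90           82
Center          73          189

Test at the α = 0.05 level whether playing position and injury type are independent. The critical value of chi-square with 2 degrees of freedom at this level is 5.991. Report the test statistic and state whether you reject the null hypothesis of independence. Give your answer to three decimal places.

Row totals: 132, 172, 262. Column totals: 235, 331. Grand total N = 566.
Expected counts (row total × column total / N):
  Guard, Injured: 132×235/566 = 54.8057
  Guard, Not injured: 132×331/566 = 77.1943
  Forward, Injured: 172×235/566 = 71.4134
  Forward, Not injured: 172×331/566 = 100.5866
  Center, Injured: 262×235/566 = 108.7809
  Center, Not injured: 262×331/566 = 153.2191
Contributions (O − E)²/E:
  (72 − 54.8057)²/54.8057 = 5.3944
  (60 − 77.1943)²/77.1943 = 3.8299
  (90 − 71.4134)²/71.4134 = 4.8375
  (82 − 100.5866)²/100.5866 = 3.4345
  (73 − 108.7809)²/108.7809 = 11.7693
  (189 − 153.2191)²/153.2191 = 8.3558
χ² = 5.3944 + 3.8299 + 4.8375 + 3.4345 + 11.7693 + 8.3558 = 37.621
df = (3−1)(2−1) = 2. Since 37.621 > 5.991, reject the null hypothesis of independence at α = 0.05.

37.621; reject H₀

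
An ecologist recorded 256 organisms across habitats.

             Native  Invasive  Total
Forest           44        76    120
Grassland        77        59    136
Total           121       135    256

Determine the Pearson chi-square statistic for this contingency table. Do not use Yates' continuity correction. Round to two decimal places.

10.18

Grand total N = 256.
Expected counts (row total × column total / N):
  Forest, Native: 120×121/256 = 56.719
  Forest, Invasive: 120×135/256 = 63.281
  Grassland, Native: 136×121/256 = 64.281
  Grassland, Invasive: 136×135/256 = 71.719
Contributions (O − E)²/E:
  (44 − 56.719)²/56.719 = 2.8522
  (76 − 63.281)²/63.281 = 2.5564
  (77 − 64.281)²/64.281 = 2.5167
  (59 − 71.719)²/71.719 = 2.2556
χ² = 2.8522 + 2.5564 + 2.5167 + 2.2556 = 10.18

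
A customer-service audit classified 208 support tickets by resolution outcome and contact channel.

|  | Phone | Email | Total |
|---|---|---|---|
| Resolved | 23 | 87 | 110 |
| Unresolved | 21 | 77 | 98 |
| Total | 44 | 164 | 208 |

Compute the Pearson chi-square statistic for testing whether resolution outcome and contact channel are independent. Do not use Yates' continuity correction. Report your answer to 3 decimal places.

0.008

Grand total N = 208.
Expected counts (row total × column total / N):
  Resolved, Phone: 110×44/208 = 23.2692
  Resolved, Email: 110×164/208 = 86.7308
  Unresolved, Phone: 98×44/208 = 20.7308
  Unresolved, Email: 98×164/208 = 77.2692
Contributions (O − E)²/E:
  (23 − 23.2692)²/23.2692 = 0.0031
  (87 − 86.7308)²/86.7308 = 0.0008
  (21 − 20.7308)²/20.7308 = 0.0035
  (77 − 77.2692)²/77.2692 = 0.0009
χ² = 0.0031 + 0.0008 + 0.0035 + 0.0009 = 0.008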